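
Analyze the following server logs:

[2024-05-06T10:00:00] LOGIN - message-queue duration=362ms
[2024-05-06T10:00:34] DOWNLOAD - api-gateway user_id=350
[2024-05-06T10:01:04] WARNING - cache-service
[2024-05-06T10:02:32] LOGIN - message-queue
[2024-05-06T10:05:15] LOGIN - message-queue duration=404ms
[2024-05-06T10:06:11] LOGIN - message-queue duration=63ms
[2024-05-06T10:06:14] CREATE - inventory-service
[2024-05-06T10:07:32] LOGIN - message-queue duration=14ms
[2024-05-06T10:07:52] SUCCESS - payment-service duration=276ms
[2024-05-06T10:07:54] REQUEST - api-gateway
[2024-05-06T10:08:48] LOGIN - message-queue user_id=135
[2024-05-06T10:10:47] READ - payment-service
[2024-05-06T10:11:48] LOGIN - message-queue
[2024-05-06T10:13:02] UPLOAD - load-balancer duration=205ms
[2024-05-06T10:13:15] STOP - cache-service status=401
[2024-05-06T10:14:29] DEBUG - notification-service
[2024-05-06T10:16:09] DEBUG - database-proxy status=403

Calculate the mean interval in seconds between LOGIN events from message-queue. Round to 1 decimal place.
118.0

To calculate average interval:

1. Find all LOGIN events for message-queue in order
2. Calculate time gaps between consecutive events
3. Compute mean of gaps: 708 / 6 = 118.0 seconds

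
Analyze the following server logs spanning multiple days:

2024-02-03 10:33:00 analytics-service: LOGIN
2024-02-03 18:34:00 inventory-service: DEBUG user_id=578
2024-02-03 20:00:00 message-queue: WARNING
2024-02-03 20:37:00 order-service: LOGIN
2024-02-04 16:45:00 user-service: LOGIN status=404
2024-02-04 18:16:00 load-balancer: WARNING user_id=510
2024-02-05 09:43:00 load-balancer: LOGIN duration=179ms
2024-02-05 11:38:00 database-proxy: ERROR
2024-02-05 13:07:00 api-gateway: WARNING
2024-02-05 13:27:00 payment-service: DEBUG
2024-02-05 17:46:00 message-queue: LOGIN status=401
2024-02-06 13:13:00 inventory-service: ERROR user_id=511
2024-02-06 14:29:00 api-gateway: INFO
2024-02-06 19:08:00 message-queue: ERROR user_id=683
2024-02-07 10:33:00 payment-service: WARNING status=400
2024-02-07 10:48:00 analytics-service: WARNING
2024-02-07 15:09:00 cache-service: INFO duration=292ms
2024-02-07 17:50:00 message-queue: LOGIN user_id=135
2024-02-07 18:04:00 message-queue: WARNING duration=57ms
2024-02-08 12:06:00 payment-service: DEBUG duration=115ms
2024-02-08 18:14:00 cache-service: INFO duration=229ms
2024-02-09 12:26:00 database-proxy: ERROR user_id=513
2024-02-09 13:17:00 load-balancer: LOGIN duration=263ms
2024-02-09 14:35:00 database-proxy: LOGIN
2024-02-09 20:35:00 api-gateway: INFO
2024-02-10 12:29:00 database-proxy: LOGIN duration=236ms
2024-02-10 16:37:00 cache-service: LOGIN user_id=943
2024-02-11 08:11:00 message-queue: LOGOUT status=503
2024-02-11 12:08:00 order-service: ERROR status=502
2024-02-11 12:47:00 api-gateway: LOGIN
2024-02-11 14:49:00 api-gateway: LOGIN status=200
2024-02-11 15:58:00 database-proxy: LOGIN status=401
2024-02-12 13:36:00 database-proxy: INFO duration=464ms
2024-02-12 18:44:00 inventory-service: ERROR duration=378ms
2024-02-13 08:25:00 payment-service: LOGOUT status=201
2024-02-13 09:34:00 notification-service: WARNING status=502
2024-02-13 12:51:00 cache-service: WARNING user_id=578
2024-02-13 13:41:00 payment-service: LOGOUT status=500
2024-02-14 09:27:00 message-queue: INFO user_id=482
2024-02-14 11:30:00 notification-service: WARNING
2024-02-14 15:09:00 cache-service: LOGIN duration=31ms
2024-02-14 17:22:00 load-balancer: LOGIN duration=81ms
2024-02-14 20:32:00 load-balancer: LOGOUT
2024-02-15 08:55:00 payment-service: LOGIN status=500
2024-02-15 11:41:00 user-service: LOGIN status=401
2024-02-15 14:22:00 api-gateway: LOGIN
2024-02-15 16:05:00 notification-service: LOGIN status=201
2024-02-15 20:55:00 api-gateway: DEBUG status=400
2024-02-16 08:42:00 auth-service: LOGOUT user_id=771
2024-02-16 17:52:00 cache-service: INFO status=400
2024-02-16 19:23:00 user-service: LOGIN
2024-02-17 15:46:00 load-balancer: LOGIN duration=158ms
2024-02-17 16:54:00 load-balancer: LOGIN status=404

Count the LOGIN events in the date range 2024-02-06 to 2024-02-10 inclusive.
5

To filter by date range:

1. Date range: 2024-02-06 through 2024-02-10, both dates inclusive
2. Filter for LOGIN events whose date falls in this range
3. Count matching events: 5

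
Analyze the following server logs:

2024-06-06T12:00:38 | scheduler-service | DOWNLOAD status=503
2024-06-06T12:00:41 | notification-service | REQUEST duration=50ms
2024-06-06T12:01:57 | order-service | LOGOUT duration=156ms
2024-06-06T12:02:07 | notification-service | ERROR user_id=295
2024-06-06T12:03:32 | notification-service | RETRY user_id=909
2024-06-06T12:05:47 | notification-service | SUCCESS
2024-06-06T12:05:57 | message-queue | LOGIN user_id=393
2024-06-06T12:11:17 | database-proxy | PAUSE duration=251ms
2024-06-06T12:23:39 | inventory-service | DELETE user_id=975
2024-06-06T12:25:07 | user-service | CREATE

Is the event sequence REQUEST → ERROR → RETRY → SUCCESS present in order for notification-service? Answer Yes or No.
Yes

To verify sequence order:

1. Find all events in sequence REQUEST → ERROR → RETRY → SUCCESS for notification-service
2. Extract their timestamps
3. Check if timestamps are in ascending order
4. Result: Yes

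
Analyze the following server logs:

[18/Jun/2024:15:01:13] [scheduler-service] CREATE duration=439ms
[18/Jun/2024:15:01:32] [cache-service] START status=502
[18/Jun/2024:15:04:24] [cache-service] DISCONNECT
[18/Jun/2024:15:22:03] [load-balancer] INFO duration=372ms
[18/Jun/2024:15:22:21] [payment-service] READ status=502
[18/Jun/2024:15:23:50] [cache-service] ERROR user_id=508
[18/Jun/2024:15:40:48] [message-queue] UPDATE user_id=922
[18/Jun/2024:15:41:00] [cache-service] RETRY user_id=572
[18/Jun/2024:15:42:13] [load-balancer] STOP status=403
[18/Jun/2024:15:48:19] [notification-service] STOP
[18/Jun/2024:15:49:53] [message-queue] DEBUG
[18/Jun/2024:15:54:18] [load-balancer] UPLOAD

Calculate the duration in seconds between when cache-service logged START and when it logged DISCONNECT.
172

To find the time between events:

1. Locate the first START event for cache-service: 18/Jun/2024:15:01:32
2. Locate the first DISCONNECT event for cache-service: 18/Jun/2024:15:04:24
3. Calculate the difference: 18/Jun/2024:15:04:24 - 18/Jun/2024:15:01:32 = 172 seconds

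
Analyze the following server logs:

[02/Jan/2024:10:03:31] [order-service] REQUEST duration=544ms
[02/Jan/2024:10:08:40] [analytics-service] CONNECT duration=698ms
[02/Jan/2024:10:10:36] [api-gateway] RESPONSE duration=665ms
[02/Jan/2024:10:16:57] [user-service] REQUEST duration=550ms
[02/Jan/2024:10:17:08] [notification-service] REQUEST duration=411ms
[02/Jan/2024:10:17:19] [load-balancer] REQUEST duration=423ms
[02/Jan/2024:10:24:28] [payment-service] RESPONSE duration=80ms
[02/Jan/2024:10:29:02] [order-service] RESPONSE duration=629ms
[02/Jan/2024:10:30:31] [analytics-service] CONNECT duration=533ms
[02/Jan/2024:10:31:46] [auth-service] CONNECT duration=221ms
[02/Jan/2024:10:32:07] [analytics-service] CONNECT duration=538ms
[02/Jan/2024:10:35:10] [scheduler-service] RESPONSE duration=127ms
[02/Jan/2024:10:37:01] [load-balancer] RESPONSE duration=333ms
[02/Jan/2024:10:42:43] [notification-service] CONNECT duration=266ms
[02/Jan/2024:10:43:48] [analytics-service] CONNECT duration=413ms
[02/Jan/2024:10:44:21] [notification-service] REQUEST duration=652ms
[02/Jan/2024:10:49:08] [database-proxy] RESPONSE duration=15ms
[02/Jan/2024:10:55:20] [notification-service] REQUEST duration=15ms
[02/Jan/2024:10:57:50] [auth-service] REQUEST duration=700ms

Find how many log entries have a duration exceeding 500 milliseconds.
9

To count timeouts:

1. Threshold: 500ms
2. Extract duration from each log entry
3. Count entries where duration > 500
4. Timeout count: 9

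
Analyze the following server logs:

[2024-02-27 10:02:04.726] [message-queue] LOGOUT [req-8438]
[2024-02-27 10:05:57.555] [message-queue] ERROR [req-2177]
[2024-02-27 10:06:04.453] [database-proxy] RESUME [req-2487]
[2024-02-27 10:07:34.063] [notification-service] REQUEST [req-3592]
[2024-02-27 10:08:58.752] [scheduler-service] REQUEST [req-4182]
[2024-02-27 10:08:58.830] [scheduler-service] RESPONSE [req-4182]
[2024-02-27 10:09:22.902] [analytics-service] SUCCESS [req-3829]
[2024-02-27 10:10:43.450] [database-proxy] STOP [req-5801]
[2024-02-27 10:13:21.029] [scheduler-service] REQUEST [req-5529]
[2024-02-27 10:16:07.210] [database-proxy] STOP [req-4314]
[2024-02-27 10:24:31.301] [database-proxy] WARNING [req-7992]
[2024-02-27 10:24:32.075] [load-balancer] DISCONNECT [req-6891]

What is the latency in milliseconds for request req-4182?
78

To calculate latency:

1. Find REQUEST with id req-4182: 2024-02-27 10:08:58.752
2. Find RESPONSE with id req-4182: 2024-02-27 10:08:58.830
3. Latency: 2024-02-27 10:08:58.830 - 2024-02-27 10:08:58.752 = 78ms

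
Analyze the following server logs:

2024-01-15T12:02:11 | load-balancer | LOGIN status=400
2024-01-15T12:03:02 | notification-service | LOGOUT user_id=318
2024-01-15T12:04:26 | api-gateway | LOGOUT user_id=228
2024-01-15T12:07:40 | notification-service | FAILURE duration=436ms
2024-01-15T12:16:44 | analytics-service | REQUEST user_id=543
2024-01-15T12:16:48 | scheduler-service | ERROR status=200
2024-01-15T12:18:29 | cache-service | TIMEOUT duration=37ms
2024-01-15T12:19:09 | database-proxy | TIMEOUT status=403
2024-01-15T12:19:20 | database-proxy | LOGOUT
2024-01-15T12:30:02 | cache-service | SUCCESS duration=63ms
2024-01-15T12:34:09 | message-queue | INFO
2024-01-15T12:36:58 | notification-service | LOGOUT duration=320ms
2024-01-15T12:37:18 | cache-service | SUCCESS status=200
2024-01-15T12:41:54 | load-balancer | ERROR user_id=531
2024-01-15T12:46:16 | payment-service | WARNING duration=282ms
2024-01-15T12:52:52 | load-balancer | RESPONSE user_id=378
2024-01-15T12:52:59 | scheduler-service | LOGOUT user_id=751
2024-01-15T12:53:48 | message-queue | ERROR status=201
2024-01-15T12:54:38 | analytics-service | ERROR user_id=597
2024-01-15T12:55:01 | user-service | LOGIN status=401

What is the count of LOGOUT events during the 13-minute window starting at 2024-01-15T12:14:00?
1

To count events in the time window:

1. Window boundaries: 2024-01-15T12:14:00 to 2024-01-15T12:27:00
2. Filter for LOGOUT events within this window
3. Count matching events: 1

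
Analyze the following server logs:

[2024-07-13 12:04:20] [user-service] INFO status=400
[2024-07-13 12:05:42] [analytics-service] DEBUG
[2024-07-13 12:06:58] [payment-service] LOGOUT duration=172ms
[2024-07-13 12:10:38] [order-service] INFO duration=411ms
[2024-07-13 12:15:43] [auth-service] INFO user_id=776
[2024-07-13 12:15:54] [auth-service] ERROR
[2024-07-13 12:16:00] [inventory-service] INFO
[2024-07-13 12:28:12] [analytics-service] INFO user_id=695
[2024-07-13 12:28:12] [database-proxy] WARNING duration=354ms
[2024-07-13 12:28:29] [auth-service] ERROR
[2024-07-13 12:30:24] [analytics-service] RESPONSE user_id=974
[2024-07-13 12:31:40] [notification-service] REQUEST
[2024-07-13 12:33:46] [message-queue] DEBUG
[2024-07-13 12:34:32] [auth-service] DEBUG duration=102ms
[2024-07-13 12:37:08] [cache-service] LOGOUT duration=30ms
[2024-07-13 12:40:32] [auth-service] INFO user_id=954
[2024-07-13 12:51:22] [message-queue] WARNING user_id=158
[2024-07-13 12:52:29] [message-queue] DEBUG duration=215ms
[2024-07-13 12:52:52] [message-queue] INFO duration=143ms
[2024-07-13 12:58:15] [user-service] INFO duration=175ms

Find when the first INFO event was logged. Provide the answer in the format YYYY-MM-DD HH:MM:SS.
2024-07-13 12:04:20

To find the first event:

1. Filter for all INFO events
2. Sort by timestamp
3. Select the first one
4. Timestamp: 2024-07-13 12:04:20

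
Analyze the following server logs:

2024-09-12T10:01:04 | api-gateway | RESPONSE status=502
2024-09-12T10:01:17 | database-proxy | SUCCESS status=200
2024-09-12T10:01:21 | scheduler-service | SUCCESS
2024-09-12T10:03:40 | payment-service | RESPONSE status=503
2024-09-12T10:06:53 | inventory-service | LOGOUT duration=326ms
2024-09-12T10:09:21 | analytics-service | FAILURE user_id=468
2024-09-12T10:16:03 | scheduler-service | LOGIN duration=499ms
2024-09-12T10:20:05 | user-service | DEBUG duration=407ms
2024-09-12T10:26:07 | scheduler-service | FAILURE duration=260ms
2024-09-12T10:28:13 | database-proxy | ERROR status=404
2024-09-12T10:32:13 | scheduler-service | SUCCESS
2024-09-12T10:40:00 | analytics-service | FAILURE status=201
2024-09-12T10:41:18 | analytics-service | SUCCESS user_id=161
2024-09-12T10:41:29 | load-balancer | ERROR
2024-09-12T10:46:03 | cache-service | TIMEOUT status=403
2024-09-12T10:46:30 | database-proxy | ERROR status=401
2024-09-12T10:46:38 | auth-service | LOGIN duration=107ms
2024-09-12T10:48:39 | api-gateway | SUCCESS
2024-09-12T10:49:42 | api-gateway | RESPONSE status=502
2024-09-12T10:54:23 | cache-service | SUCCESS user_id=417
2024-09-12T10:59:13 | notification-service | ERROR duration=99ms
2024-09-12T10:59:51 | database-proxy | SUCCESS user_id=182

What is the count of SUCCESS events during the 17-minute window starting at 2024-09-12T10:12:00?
0

To count events in the time window:

1. Window boundaries: 2024-09-12T10:12:00 to 2024-09-12T10:29:00
2. Filter for SUCCESS events within this window
3. Count matching events: 0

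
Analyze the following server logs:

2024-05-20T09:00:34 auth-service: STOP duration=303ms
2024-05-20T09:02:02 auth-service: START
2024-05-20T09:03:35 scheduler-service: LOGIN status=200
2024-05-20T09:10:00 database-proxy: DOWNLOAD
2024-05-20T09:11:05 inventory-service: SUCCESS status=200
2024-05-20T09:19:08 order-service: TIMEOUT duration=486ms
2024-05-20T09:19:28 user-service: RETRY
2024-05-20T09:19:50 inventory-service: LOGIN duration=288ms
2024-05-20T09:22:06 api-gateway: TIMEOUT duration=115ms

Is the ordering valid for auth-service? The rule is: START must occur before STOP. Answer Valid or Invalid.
Invalid

To validate ordering:

1. Required order: START → STOP
2. Rule: START must occur before STOP
3. Check actual order of events for auth-service
4. Result: Invalid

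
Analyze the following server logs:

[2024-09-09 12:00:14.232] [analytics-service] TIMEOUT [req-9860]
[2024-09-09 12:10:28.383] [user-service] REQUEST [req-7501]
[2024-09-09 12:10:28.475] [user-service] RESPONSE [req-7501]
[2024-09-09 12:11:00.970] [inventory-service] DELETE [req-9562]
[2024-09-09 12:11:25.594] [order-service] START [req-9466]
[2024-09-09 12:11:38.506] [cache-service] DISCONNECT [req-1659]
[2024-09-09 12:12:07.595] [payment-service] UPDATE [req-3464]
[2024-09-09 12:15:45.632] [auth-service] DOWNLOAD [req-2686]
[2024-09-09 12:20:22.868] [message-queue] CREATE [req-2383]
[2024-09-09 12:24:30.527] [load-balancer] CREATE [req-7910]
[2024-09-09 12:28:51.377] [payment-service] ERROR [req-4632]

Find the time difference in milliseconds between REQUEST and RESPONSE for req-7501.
92

To calculate latency:

1. Find REQUEST with id req-7501: 2024-09-09 12:10:28.383
2. Find RESPONSE with id req-7501: 2024-09-09 12:10:28.475
3. Latency: 2024-09-09 12:10:28.475 - 2024-09-09 12:10:28.383 = 92ms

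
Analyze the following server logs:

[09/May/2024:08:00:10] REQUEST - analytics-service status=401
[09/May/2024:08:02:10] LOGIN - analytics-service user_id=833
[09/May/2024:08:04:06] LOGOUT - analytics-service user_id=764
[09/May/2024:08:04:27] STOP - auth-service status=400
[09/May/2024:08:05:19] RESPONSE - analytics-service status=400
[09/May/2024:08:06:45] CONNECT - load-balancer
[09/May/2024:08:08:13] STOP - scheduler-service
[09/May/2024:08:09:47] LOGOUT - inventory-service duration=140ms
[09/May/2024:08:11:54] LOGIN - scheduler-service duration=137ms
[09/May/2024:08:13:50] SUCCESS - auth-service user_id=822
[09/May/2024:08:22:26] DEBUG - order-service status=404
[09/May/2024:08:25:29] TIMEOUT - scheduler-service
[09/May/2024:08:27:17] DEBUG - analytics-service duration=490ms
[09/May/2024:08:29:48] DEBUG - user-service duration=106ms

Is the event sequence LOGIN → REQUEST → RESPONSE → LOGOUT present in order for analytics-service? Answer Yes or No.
No

To verify sequence order:

1. Find all events in sequence LOGIN → REQUEST → RESPONSE → LOGOUT for analytics-service
2. Extract their timestamps
3. Check if timestamps are in ascending order
4. Result: No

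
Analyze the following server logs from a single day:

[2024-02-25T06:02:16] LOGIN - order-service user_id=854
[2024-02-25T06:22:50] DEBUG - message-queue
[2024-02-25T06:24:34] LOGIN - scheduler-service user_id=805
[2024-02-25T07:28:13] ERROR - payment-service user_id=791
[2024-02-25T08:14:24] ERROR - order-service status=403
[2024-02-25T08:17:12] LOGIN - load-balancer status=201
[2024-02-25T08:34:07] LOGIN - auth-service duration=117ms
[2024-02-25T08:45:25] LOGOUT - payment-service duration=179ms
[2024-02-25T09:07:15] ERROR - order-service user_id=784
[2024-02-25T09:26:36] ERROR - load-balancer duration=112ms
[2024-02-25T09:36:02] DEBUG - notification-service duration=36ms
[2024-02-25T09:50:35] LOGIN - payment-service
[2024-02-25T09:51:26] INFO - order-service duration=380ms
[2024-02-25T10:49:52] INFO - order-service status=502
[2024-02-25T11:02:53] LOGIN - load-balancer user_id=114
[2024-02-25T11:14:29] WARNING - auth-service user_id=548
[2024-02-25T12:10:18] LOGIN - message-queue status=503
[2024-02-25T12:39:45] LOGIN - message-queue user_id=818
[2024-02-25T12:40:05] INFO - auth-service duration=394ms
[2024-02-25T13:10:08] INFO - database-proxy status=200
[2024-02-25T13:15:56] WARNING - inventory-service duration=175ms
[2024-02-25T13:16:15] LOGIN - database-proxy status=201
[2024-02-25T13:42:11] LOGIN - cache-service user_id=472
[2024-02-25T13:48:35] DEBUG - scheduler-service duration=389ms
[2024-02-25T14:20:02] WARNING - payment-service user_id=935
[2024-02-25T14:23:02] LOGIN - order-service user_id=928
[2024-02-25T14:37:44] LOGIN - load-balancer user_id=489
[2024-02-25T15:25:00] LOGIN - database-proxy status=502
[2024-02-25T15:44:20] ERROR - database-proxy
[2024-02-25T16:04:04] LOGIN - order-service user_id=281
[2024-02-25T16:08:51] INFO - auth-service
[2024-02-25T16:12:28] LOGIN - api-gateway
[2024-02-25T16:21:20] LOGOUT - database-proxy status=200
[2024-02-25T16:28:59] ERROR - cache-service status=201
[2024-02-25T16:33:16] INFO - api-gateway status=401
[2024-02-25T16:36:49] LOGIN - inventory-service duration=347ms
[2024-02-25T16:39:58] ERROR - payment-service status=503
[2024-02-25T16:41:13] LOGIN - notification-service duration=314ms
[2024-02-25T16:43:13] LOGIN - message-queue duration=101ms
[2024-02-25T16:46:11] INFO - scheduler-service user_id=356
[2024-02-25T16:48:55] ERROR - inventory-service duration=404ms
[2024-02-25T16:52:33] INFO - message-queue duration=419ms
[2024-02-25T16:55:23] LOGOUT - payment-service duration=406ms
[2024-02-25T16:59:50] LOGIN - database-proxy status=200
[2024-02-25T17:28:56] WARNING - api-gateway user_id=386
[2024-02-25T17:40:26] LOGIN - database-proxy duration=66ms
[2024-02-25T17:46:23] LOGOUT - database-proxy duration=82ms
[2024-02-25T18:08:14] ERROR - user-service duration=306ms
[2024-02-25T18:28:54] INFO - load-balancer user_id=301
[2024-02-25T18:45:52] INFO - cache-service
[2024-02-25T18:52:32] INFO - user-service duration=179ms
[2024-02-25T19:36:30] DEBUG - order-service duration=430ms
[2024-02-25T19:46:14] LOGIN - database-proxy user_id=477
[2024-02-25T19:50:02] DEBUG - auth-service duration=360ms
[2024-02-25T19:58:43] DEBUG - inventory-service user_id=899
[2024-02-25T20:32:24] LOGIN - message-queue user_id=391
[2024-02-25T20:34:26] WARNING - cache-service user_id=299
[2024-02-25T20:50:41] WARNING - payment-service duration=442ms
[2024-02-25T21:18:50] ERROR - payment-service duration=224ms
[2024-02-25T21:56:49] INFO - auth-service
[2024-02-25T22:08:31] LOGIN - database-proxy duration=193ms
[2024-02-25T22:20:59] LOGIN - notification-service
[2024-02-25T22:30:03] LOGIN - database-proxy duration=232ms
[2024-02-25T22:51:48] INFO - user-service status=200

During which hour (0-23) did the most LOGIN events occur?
16

To find the peak hour:

1. Group all LOGIN events by hour
2. Count events in each hour
3. Find hour with maximum count
4. Peak hour: 16 (with 6 events)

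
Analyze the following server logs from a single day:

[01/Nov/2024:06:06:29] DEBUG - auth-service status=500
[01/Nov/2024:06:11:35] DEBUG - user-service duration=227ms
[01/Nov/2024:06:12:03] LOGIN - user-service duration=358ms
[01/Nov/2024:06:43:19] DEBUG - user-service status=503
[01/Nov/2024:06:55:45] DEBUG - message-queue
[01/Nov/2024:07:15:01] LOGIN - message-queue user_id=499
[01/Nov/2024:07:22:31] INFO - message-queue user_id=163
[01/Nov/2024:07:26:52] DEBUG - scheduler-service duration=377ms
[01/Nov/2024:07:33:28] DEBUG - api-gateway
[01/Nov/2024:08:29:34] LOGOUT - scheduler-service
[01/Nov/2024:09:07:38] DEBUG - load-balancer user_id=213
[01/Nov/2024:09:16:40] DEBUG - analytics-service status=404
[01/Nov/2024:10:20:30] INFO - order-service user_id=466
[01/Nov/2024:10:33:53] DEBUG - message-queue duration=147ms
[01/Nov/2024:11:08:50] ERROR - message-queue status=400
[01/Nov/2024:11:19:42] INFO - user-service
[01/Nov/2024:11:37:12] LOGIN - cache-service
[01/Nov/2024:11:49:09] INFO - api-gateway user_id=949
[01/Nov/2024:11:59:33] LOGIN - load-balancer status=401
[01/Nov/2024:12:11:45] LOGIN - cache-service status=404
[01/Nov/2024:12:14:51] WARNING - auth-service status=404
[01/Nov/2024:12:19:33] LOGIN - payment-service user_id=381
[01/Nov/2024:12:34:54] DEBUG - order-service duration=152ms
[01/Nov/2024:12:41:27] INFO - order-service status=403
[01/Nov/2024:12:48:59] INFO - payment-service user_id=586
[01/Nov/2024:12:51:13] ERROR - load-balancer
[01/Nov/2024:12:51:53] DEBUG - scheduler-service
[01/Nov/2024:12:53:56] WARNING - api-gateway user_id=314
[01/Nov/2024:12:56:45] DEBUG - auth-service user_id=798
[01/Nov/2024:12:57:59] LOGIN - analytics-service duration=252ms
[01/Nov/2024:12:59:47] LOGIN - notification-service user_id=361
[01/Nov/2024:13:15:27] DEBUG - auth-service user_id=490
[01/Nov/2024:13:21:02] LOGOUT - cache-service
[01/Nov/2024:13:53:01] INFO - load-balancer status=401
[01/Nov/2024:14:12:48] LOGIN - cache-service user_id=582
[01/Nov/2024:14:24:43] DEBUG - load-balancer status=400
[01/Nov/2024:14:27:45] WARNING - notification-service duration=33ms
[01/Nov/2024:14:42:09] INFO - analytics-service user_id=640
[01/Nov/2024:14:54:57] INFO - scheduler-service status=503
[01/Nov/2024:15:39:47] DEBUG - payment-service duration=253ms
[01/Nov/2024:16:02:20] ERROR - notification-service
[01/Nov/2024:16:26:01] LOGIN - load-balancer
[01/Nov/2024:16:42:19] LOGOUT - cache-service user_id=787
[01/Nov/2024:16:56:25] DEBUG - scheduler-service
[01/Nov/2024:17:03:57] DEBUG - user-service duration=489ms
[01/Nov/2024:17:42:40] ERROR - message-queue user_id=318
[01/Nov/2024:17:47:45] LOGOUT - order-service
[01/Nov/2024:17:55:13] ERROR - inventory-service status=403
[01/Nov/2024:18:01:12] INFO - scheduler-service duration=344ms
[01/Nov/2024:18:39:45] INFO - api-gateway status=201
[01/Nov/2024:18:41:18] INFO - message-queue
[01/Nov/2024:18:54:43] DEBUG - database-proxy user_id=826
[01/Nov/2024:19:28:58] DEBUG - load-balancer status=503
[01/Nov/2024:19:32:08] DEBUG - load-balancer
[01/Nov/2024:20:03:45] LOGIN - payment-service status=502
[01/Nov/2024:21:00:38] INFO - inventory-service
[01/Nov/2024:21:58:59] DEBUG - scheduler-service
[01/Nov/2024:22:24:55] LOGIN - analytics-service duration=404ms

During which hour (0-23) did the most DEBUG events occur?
6

To find the peak hour:

1. Group all DEBUG events by hour
2. Count events in each hour
3. Find hour with maximum count
4. Peak hour: 6 (with 4 events)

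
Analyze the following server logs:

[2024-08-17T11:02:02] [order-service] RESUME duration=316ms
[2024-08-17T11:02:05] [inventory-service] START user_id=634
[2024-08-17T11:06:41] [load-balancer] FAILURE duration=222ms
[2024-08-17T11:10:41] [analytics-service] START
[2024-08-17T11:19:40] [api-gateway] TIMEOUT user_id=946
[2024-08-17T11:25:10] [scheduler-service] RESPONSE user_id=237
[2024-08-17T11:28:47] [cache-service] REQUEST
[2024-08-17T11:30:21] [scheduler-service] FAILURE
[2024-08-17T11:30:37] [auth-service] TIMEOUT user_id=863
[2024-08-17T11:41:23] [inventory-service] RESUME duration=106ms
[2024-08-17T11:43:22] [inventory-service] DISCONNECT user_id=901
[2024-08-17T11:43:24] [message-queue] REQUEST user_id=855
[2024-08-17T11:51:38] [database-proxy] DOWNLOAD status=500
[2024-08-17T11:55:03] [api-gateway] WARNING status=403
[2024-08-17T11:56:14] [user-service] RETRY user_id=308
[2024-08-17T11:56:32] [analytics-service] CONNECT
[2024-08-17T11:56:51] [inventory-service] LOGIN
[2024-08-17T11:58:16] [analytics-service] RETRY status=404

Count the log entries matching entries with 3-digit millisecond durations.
3

To find matching entries:

1. Pattern to match: entries with 3-digit millisecond durations
2. Scan each log entry for the pattern
3. Count matches: 3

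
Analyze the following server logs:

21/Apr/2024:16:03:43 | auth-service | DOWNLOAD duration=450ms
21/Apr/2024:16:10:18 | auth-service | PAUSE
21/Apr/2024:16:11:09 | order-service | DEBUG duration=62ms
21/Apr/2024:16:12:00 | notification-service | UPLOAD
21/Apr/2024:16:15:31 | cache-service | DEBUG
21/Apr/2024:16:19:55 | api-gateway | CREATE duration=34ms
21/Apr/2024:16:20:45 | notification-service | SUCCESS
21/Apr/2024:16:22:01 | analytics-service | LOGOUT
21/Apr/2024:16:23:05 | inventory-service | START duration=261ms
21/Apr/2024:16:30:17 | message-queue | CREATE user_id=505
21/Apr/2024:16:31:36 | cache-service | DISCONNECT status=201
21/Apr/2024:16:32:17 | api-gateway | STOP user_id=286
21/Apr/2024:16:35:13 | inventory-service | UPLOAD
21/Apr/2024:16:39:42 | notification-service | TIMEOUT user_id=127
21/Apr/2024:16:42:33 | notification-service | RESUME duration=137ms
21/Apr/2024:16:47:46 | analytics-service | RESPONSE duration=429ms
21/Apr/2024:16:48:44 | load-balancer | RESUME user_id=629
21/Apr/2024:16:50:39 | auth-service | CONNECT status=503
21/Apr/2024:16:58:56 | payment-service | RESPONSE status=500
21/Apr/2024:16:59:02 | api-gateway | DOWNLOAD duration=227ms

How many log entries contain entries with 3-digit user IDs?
4

To find matching entries:

1. Pattern to match: entries with 3-digit user IDs
2. Scan each log entry for the pattern
3. Count matches: 4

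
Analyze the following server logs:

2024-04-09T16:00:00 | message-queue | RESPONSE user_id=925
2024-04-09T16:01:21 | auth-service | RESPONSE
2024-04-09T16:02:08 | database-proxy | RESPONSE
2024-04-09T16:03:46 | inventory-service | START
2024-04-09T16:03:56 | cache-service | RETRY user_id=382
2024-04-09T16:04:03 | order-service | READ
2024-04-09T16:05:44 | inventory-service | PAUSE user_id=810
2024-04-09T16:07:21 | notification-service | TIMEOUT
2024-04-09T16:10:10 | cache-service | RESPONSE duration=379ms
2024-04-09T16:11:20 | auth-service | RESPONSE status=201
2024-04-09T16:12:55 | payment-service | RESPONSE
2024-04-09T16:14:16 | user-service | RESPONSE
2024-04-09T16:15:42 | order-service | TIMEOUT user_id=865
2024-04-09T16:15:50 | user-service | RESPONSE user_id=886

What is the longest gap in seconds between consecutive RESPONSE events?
482

To find the longest gap:

1. Extract all RESPONSE events in chronological order
2. Calculate time differences between consecutive events
3. Find the maximum difference
4. Longest gap: 482 seconds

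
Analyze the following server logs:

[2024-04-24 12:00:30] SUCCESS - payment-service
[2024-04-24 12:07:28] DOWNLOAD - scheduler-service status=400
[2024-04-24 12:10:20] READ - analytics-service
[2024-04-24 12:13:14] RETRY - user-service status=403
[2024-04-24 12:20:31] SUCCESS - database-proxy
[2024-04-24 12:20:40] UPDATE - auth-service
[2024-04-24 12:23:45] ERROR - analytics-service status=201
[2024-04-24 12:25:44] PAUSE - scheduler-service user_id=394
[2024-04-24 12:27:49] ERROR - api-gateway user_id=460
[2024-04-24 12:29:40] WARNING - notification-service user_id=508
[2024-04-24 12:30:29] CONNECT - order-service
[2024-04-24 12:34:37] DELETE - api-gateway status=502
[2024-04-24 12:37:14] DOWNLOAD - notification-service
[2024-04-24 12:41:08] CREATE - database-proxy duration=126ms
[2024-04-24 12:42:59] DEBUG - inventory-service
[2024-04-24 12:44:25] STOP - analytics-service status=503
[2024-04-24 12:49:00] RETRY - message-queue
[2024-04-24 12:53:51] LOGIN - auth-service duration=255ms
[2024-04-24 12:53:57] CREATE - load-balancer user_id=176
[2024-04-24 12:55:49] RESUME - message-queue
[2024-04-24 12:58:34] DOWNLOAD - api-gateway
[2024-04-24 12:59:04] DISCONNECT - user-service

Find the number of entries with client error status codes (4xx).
2

To find matching entries:

1. Pattern to match: client error status codes (4xx)
2. Scan each log entry for the pattern
3. Count matches: 2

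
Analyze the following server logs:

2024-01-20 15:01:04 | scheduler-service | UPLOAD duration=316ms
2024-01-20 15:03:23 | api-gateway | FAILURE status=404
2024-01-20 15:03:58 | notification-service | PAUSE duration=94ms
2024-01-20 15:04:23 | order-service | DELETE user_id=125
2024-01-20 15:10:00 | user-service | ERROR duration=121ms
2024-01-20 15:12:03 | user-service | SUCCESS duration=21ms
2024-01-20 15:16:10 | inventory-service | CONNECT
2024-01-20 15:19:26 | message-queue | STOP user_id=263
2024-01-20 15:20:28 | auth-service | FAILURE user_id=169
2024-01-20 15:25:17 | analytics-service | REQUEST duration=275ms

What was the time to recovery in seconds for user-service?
123

To calculate recovery time:

1. Find ERROR event for user-service: 2024-01-20 15:10:00
2. Find next SUCCESS event for user-service: 2024-01-20 15:12:03
3. Recovery time: 2024-01-20 15:12:03 - 2024-01-20 15:10:00 = 123 seconds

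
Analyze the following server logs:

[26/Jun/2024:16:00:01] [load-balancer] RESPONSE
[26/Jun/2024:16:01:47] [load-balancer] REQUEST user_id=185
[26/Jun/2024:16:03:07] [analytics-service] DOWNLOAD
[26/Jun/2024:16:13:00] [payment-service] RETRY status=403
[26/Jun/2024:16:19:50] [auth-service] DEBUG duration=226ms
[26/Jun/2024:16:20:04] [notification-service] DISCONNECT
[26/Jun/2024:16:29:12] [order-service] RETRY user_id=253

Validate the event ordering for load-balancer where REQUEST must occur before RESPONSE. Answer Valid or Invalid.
Invalid

To validate ordering:

1. Required order: REQUEST → RESPONSE
2. Rule: REQUEST must occur before RESPONSE
3. Check actual order of events for load-balancer
4. Result: Invalid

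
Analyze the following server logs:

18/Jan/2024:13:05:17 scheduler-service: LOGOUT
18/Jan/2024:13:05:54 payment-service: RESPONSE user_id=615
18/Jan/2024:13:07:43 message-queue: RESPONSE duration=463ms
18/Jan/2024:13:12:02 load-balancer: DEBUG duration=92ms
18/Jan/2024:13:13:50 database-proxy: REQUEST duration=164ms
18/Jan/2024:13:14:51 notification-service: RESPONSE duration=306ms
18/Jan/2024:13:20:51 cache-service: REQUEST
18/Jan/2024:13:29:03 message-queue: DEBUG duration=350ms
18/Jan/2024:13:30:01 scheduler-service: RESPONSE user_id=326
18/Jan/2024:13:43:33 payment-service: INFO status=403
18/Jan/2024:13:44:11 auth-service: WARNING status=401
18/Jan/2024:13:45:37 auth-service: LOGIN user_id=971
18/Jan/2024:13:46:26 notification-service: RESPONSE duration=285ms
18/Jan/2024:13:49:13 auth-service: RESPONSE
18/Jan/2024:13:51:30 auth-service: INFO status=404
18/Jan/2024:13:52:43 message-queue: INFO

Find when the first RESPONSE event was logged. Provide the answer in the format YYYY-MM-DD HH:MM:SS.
2024-01-18 13:05:54

To find the first event:

1. Filter for all RESPONSE events
2. Sort by timestamp
3. Select the first one
4. Timestamp: 2024-01-18 13:05:54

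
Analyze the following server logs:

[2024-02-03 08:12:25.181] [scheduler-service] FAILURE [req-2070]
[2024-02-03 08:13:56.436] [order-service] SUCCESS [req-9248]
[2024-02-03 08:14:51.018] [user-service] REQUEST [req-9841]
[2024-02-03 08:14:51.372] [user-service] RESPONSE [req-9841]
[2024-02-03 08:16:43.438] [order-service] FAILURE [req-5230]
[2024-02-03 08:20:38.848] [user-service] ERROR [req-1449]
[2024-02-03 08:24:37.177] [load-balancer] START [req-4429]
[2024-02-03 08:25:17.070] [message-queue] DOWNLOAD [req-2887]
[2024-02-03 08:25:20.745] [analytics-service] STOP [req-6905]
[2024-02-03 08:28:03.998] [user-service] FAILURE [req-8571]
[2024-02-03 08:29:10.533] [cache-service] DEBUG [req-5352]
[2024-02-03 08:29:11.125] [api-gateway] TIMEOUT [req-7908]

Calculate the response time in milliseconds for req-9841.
354

To calculate latency:

1. Find REQUEST with id req-9841: 2024-02-03 08:14:51.018
2. Find RESPONSE with id req-9841: 2024-02-03 08:14:51.372
3. Latency: 2024-02-03 08:14:51.372 - 2024-02-03 08:14:51.018 = 354ms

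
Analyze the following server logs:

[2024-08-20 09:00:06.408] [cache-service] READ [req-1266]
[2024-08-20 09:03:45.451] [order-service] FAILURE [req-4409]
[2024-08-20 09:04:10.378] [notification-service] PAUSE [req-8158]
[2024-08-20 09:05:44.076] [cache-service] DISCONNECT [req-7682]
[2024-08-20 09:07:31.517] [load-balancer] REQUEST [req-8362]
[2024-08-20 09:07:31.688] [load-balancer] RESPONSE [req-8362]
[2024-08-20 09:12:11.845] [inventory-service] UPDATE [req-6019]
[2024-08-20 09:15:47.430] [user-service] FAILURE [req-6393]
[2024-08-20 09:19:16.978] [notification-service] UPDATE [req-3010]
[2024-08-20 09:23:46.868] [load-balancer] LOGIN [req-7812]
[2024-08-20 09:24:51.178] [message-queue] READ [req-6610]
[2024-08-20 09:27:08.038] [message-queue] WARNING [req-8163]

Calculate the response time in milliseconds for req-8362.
171

To calculate latency:

1. Find REQUEST with id req-8362: 2024-08-20 09:07:31.517
2. Find RESPONSE with id req-8362: 2024-08-20 09:07:31.688
3. Latency: 2024-08-20 09:07:31.688 - 2024-08-20 09:07:31.517 = 171ms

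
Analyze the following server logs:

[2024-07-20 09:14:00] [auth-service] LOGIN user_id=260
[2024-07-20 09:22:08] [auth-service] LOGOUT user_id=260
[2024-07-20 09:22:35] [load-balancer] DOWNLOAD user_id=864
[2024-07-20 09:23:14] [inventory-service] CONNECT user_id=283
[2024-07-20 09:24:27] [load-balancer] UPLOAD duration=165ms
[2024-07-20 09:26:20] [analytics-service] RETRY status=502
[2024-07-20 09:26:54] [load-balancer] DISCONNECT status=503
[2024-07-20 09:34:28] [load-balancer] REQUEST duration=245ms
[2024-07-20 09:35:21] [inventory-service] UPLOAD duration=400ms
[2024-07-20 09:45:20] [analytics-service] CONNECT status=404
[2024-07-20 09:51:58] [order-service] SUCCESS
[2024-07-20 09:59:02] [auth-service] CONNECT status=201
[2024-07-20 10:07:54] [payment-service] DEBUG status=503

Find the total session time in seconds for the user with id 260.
488

To calculate session duration:

1. Find LOGIN event for user_id=260: 2024-07-20 09:14:00
2. Find LOGOUT event for user_id=260: 2024-07-20 09:22:08
3. Session duration: 2024-07-20 09:22:08 - 2024-07-20 09:14:00 = 488 seconds (8 minutes)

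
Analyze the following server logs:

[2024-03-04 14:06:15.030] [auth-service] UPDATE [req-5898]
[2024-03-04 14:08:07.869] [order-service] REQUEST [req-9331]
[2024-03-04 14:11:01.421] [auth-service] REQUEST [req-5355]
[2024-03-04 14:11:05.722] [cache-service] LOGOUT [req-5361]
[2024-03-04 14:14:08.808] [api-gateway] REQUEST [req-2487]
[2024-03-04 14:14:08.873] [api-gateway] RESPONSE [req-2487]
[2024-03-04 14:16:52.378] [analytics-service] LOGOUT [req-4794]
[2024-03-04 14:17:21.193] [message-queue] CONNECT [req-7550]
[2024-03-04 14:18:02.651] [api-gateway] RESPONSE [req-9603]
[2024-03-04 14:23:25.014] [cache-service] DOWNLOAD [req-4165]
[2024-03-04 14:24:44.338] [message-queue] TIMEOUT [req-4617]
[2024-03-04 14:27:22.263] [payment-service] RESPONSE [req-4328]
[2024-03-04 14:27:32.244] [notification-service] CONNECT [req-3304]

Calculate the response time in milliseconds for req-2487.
65

To calculate latency:

1. Find REQUEST with id req-2487: 2024-03-04 14:14:08.808
2. Find RESPONSE with id req-2487: 2024-03-04 14:14:08.873
3. Latency: 2024-03-04 14:14:08.873 - 2024-03-04 14:14:08.808 = 65ms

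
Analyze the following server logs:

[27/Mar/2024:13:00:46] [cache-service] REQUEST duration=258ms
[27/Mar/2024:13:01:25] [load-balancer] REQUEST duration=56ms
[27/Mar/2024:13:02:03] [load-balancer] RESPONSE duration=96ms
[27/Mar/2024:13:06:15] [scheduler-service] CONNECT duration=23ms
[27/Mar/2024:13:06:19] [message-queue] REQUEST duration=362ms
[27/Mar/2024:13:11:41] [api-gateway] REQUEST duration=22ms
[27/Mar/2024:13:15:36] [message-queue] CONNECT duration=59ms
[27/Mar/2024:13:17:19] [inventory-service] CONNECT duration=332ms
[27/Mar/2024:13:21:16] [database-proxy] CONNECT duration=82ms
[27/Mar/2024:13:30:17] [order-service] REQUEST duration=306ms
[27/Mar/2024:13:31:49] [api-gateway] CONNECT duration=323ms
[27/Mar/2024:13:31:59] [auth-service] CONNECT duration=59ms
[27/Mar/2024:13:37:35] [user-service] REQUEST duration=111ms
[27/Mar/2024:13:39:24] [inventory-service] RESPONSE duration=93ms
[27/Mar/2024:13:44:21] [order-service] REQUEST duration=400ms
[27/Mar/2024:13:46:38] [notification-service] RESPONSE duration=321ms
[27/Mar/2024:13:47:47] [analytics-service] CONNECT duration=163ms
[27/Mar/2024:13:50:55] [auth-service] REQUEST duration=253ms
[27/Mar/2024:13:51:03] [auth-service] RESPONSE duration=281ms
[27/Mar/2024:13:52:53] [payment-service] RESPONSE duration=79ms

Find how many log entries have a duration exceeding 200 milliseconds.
9

To count timeouts:

1. Threshold: 200ms
2. Extract duration from each log entry
3. Count entries where duration > 200
4. Timeout count: 9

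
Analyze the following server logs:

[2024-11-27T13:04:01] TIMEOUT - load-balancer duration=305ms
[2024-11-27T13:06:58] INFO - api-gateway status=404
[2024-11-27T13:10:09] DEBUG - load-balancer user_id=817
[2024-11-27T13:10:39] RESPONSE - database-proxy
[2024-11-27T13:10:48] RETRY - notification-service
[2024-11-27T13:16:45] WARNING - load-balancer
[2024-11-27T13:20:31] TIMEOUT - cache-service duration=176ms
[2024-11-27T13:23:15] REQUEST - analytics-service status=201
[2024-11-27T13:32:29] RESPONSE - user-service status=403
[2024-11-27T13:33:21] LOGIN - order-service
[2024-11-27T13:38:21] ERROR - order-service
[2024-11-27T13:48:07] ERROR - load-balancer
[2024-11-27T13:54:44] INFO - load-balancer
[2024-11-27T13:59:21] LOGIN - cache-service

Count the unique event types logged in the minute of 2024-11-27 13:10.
3

To count unique event types:

1. Filter events in the minute starting at 2024-11-27 13:10
2. Extract event types from matching entries
3. Count unique types: 3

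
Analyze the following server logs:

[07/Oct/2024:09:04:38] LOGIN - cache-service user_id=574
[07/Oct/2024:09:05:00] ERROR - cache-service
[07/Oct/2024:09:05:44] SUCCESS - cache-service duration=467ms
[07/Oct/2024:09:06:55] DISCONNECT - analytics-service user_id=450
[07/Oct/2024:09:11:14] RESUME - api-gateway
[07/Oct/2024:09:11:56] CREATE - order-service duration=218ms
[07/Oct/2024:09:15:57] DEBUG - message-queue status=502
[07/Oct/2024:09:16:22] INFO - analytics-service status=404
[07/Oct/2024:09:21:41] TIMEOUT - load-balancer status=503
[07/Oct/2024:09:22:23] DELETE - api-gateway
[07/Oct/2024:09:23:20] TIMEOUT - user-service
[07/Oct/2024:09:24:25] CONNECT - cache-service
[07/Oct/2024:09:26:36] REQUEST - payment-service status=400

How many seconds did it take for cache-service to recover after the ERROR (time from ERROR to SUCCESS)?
44

To calculate recovery time:

1. Find ERROR event for cache-service: 07/Oct/2024:09:05:00
2. Find next SUCCESS event for cache-service: 07/Oct/2024:09:05:44
3. Recovery time: 07/Oct/2024:09:05:44 - 07/Oct/2024:09:05:00 = 44 seconds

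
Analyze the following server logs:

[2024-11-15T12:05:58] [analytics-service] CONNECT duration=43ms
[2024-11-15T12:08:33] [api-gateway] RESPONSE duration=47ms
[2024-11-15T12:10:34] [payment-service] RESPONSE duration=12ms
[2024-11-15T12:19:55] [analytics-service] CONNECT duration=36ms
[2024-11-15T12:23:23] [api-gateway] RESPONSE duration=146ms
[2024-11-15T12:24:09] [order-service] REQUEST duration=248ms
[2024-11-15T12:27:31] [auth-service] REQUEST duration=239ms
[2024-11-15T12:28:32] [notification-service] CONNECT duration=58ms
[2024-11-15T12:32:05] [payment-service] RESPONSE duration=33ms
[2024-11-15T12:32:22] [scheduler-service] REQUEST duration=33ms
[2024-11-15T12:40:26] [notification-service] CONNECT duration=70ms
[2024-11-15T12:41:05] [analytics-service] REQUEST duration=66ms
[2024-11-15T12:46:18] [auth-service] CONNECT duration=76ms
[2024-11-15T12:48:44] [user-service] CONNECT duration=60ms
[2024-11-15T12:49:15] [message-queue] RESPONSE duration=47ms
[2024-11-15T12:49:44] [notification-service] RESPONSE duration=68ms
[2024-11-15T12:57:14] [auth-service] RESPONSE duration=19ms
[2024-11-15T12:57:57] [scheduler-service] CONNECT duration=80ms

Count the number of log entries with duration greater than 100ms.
3

To count timeouts:

1. Threshold: 100ms
2. Extract duration from each log entry
3. Count entries where duration > 100
4. Timeout count: 3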